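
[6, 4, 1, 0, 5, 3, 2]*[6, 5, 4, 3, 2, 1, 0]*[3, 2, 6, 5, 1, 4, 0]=[3, 6, 4, 0, 2, 5, 1]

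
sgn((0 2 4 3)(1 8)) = 1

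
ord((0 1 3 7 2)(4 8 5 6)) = 20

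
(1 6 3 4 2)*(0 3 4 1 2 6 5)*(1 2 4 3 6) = (0 6 3 2 4 1 5)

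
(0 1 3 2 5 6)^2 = (0 3 5)(1 2 6)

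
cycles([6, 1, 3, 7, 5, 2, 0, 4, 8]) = (0 6) (2 3 7 4 5) 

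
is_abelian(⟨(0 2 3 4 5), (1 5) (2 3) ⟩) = no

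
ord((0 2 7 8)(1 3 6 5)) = 4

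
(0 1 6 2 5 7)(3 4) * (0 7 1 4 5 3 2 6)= (0 4 2 3 5 1)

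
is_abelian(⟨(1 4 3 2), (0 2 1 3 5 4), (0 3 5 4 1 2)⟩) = no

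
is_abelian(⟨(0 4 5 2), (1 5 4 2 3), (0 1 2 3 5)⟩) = no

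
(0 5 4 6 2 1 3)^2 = (0 4 2 3 5 6 1)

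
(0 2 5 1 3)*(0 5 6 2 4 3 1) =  (0 4 3 5)(2 6)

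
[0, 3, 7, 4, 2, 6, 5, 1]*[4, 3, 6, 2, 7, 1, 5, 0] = [4, 2, 0, 7, 6, 5, 1, 3]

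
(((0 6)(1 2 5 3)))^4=()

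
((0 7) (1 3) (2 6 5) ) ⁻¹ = (0 7) (1 3) (2 5 6) 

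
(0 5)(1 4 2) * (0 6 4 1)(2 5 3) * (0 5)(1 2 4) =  (0 3 4)(1 2 5 6)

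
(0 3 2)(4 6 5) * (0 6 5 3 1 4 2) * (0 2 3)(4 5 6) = (0 1 5 3 2 4 6)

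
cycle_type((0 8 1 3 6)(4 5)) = 2.5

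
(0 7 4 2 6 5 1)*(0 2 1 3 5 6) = (0 7 4 1 2) (3 5) 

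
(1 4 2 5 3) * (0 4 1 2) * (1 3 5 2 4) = (0 1 3 4)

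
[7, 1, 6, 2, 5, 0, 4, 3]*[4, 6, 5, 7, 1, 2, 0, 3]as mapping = [0→3, 1→6, 2→0, 3→5, 4→2, 5→4, 6→1, 7→7]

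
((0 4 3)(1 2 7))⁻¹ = (0 3 4)(1 7 2)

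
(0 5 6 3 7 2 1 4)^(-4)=(0 7)(1 6)(2 5)(3 4)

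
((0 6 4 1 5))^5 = ()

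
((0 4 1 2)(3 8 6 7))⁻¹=(0 2 1 4)(3 7 6 8)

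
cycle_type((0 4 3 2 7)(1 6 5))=3.5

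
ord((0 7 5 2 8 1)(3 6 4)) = 6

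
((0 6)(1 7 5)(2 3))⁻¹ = (0 6)(1 5 7)(2 3)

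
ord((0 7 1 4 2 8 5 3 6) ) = 9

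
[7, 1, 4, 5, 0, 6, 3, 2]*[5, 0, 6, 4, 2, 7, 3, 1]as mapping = [0→1, 1→0, 2→2, 3→7, 4→5, 5→3, 6→4, 7→6]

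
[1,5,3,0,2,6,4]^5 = [2,3,6,4,5,0,1]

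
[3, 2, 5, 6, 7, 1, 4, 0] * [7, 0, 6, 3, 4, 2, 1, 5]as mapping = [0→3, 1→6, 2→2, 3→1, 4→5, 5→0, 6→4, 7→7]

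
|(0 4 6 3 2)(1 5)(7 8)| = 10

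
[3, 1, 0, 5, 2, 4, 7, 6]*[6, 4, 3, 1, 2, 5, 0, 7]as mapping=[0→1, 1→4, 2→6, 3→5, 4→3, 5→2, 6→7, 7→0]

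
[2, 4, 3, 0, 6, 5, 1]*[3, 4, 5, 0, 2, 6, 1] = [5, 2, 0, 3, 1, 6, 4]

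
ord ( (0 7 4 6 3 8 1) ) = 7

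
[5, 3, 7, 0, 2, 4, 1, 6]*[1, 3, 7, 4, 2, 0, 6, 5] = [0, 4, 5, 1, 7, 2, 3, 6]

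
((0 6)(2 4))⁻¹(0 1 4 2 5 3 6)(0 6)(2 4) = (0 6 1 2 4 5 3)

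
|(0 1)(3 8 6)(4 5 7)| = 6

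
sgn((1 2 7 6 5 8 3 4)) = -1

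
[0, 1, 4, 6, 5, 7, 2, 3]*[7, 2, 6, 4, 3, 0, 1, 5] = [7, 2, 3, 1, 0, 5, 6, 4]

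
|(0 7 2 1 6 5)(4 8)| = 6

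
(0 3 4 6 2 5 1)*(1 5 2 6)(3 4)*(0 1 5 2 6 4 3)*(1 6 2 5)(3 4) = (0 4 1 6 3)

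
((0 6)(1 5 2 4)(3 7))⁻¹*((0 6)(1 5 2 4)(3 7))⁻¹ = (1 2)(4 5)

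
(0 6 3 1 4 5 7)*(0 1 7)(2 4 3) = (0 6 2 4 5)(1 3 7)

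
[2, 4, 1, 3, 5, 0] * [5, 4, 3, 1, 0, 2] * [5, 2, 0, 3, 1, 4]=[3, 5, 1, 2, 0, 4]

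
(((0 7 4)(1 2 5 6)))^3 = (1 6 5 2)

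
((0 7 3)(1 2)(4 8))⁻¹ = (0 3 7)(1 2)(4 8)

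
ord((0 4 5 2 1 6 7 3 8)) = 9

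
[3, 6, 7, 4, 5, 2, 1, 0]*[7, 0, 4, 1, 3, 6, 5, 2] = [1, 5, 2, 3, 6, 4, 0, 7]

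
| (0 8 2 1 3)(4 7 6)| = 15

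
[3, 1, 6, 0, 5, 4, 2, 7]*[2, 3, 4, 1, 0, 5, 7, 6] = [1, 3, 7, 2, 5, 0, 4, 6] 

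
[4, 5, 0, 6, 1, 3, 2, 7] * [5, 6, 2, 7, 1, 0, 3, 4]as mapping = [0→1, 1→0, 2→5, 3→3, 4→6, 5→7, 6→2, 7→4]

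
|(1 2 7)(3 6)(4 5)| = 6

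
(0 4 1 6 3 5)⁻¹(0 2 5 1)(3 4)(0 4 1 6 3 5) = (0 6 4 2)(1 5)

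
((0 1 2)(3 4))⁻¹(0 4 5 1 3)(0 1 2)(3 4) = (1 3 5 2 4)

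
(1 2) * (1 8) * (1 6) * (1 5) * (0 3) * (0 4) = (0 3 4)(1 2 8 6 5)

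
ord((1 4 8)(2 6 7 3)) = 12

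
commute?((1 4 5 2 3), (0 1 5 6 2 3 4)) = no:(1 4 5 2 3) * (0 1 5 6 2 3 4) = (0 1)(2 4 6)(3 5), (0 1 5 6 2 3 4) * (1 4 5 2 3) = (0 4)(1 2)(3 5 6)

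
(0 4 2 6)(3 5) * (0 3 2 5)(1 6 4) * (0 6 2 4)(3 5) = (0 1 2)(3 6 5 4)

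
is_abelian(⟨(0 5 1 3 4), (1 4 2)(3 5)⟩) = no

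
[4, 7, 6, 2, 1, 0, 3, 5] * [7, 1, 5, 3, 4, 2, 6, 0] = [4, 0, 6, 5, 1, 7, 3, 2]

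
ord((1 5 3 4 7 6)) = 6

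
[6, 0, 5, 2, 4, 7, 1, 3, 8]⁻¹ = [1, 6, 3, 7, 4, 2, 0, 5, 8]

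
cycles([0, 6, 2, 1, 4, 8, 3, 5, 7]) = (1 6 3)(5 8 7)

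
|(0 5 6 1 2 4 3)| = 7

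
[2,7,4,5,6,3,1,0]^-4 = [4,0,6,3,1,5,7,2]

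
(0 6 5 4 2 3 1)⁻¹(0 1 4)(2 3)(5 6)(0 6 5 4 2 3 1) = (0 2 6)(1 3)(4 5)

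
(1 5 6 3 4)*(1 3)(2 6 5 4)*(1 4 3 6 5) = (1 3 2 5)(4 6)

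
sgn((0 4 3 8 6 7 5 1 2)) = 1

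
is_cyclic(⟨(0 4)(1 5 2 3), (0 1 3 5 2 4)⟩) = no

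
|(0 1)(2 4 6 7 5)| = 10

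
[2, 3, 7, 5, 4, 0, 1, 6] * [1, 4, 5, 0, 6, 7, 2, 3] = [5, 0, 3, 7, 6, 1, 4, 2]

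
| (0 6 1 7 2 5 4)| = 7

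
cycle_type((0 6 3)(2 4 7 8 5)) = 3.5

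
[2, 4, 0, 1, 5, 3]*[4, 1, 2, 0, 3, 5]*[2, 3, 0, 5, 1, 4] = [0, 5, 1, 3, 4, 2]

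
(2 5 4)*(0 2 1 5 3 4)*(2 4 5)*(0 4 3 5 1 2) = (0 3 1)(2 5 4)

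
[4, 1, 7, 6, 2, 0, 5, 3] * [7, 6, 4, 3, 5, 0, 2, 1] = [5, 6, 1, 2, 4, 7, 0, 3]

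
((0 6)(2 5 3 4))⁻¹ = (0 6)(2 4 3 5)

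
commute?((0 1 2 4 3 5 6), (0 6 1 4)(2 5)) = no:(0 1 2 4 3 5 6)*(0 6 1 4)(2 5) = (0 4 3 2)(1 5), (0 6 1 4)(2 5)*(0 1 2 4 3 5 6) = (1 3 5 4)(2 6)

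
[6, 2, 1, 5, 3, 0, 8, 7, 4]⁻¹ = [5, 2, 1, 4, 8, 3, 0, 7, 6]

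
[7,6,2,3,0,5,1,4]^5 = [4,6,2,3,7,5,1,0]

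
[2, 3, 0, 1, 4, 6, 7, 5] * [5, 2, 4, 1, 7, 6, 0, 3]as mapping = [0→4, 1→1, 2→5, 3→2, 4→7, 5→0, 6→3, 7→6]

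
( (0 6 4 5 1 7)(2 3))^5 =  (0 7 1 5 4 6)(2 3)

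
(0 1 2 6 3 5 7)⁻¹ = (0 7 5 3 6 2 1)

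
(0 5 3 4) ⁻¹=(0 4 3 5) 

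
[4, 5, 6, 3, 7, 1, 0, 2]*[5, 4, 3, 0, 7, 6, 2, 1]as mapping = [0→7, 1→6, 2→2, 3→0, 4→1, 5→4, 6→5, 7→3]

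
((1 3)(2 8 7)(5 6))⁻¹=(1 3)(2 7 8)(5 6)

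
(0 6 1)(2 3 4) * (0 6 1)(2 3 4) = (0 1 6)(2 4 3)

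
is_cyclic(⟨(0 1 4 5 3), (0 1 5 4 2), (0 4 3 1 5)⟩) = no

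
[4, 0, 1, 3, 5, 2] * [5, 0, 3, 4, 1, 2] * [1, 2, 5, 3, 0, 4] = [2, 4, 1, 0, 5, 3]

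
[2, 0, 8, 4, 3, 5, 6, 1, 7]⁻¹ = [1, 7, 0, 4, 3, 5, 6, 8, 2]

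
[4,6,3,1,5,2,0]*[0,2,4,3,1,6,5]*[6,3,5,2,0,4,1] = [3,4,2,5,1,0,6]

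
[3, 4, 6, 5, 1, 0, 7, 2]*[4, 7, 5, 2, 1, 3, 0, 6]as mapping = [0→2, 1→1, 2→0, 3→3, 4→7, 5→4, 6→6, 7→5]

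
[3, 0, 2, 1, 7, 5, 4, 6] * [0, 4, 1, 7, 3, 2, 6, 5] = [7, 0, 1, 4, 5, 2, 3, 6]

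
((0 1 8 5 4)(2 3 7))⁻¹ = (0 4 5 8 1)(2 7 3)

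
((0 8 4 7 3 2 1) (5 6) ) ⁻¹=(0 1 2 3 7 4 8) (5 6) 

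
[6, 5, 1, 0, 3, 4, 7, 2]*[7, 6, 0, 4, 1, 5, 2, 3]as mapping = [0→2, 1→5, 2→6, 3→7, 4→4, 5→1, 6→3, 7→0]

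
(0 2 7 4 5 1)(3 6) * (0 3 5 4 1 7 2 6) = (0 6 5 7 1 3)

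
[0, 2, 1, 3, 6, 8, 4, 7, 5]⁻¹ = [0, 2, 1, 3, 6, 8, 4, 7, 5]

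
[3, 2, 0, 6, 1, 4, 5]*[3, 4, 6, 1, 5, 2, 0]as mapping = [0→1, 1→6, 2→3, 3→0, 4→4, 5→5, 6→2]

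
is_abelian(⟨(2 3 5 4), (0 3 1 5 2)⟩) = no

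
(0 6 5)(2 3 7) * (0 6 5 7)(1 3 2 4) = (0 5 6 7 4 1 3)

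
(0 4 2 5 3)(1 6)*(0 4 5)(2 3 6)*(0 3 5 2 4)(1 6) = (0 2 3)(1 4 5)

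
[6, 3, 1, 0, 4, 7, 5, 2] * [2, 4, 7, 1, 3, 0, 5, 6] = [5, 1, 4, 2, 3, 6, 0, 7] 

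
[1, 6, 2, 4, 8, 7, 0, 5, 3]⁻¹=[6, 0, 2, 8, 3, 7, 1, 5, 4]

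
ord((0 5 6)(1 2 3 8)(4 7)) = 12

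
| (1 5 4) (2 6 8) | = 3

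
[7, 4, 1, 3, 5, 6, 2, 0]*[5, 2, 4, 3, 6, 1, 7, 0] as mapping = [0→0, 1→6, 2→2, 3→3, 4→1, 5→7, 6→4, 7→5] 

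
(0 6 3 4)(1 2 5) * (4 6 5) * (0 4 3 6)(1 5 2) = (0 2 3)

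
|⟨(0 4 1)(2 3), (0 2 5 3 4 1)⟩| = 720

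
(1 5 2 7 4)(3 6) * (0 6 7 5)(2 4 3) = (0 6 2 5 4 1)(3 7)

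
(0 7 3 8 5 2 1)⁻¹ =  (0 1 2 5 8 3 7)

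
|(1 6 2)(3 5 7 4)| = 12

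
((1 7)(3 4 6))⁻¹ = (1 7)(3 6 4)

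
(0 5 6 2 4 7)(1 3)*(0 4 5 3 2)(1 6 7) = (0 3 6)(1 2 5 7 4)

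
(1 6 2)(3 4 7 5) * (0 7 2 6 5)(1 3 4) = (0 7)(1 5 4 2 3)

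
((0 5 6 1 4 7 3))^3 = (0 1 3 6 7 5 4)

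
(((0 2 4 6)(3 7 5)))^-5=(0 6 4 2)(3 7 5)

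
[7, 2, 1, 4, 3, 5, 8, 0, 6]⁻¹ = [7, 2, 1, 4, 3, 5, 8, 0, 6]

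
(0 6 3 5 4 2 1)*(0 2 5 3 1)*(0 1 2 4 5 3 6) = (1 4 3 6 2)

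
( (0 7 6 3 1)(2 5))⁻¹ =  (0 1 3 6 7)(2 5)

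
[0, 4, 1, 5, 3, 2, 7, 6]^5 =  [0, 1, 2, 3, 4, 5, 7, 6]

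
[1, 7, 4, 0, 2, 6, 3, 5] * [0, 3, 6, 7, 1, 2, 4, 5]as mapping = [0→3, 1→5, 2→1, 3→0, 4→6, 5→4, 6→7, 7→2]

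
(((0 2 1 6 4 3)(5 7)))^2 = (0 1 4)(2 6 3)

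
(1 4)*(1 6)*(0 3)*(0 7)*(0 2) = (0 3 7 2)(1 4 6)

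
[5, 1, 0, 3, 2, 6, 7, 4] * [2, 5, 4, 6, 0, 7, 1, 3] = [7, 5, 2, 6, 4, 1, 3, 0]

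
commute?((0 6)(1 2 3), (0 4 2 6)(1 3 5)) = no:(0 6)(1 2 3)*(0 4 2 6)(1 3 5) = (1 6 4 2 5), (0 4 2 6)(1 3 5)*(0 6)(1 2 3) = (0 4 3 5 2)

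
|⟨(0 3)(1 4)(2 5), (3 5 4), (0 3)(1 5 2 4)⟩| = 72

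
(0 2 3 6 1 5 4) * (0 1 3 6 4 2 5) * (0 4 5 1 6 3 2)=(0 1 4 6 2 3 5)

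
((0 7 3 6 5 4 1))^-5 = (0 3 5 1 7 6 4)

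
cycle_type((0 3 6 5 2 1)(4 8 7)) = 3.6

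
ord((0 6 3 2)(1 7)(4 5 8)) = 12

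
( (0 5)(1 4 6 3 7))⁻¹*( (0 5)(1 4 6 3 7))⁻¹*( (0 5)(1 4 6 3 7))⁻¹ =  (0 5)(1 6 7 4 3)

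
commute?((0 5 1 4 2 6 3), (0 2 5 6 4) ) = no:(0 5 1 4 2 6 3) * (0 2 5 6 4) = (0 6 3 2 4 5 1), (0 2 5 6 4) * (0 5 1 4 2 6 3) = (0 6 2 1 4 5 3) 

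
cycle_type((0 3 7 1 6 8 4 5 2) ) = 9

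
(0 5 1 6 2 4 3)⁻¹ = (0 3 4 2 6 1 5)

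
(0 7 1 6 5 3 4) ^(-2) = (0 3 6 7 4 5 1) 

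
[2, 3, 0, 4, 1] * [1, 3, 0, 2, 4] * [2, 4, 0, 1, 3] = [2, 0, 4, 3, 1]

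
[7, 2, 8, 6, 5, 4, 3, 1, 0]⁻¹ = [8, 7, 1, 6, 5, 4, 3, 0, 2]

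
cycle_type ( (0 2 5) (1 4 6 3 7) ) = 3.5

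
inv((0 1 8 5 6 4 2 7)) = (0 7 2 4 6 5 8 1)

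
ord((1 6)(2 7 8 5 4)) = 10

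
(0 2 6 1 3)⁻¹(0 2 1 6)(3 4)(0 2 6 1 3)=(0 4)(1 2 6 3)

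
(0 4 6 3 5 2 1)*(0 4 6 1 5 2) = (0 6 3 2 5)(1 4)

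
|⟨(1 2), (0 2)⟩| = 6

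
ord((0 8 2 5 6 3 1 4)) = 8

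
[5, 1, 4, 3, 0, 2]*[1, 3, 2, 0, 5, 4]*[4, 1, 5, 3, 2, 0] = [2, 3, 0, 4, 1, 5]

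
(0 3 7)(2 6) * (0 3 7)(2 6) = (0 7 3)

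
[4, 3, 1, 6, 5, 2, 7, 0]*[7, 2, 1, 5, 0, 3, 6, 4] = [0, 5, 2, 6, 3, 1, 4, 7]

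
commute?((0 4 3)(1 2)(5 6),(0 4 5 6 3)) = no:(0 4 3)(1 2)(5 6) * (0 4 5 6 3) = (0 5 3 4)(1 2),(0 4 5 6 3) * (0 4 3)(1 2)(5 6) = (0 3 4 6)(1 2)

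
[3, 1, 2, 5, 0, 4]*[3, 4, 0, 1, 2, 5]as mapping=[0→1, 1→4, 2→0, 3→5, 4→3, 5→2]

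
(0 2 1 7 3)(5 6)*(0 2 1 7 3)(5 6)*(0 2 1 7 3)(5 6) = (0 7 2 3 1)(5 6)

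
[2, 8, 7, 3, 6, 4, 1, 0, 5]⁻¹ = [7, 6, 0, 3, 5, 8, 4, 2, 1]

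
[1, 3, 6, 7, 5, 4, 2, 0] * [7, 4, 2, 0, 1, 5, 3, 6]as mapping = [0→4, 1→0, 2→3, 3→6, 4→5, 5→1, 6→2, 7→7]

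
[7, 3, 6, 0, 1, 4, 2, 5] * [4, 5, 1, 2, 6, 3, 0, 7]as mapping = [0→7, 1→2, 2→0, 3→4, 4→5, 5→6, 6→1, 7→3]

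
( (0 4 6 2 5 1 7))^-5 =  (0 6 5 7 4 2 1)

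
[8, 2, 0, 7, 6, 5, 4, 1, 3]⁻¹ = [2, 7, 1, 8, 6, 5, 4, 3, 0]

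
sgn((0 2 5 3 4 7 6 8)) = -1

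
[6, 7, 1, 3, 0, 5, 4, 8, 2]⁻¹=[4, 2, 8, 3, 6, 5, 0, 1, 7]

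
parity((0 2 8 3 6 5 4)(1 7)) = odd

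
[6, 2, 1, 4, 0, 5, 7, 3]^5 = [0, 2, 1, 3, 4, 5, 6, 7]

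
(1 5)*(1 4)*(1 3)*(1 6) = (1 5 4 3 6)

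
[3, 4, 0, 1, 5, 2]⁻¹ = [2, 3, 5, 0, 1, 4]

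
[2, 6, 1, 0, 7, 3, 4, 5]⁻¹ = [3, 2, 0, 5, 6, 7, 1, 4]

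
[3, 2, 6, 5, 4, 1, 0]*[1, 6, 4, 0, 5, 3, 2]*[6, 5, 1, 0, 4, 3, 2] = [6, 4, 1, 0, 3, 2, 5] 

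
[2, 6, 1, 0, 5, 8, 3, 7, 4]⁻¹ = [3, 2, 0, 6, 8, 4, 1, 7, 5]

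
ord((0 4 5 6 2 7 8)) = 7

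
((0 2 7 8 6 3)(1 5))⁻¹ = (0 3 6 8 7 2)(1 5)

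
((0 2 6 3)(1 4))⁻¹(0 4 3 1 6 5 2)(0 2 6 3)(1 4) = (0 4 3 5 6 2 1)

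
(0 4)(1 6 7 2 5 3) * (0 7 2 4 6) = (0 6 2 5 3 1)(4 7)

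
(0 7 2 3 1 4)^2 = (0 2 1)(3 4 7)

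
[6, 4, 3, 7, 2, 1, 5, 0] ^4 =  [4, 7, 6, 5, 0, 3, 2, 1] 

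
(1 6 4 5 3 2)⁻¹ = (1 2 3 5 4 6)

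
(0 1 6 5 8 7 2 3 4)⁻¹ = (0 4 3 2 7 8 5 6 1)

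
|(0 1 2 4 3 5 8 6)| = 8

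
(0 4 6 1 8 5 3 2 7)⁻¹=(0 7 2 3 5 8 1 6 4)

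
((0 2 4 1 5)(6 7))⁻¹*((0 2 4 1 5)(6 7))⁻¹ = (0 1 2 5 4)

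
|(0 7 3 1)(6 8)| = 4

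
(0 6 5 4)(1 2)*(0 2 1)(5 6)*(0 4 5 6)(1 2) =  (0 6)(1 2 4)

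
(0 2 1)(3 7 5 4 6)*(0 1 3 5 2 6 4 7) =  (0 6 5 7 2 3)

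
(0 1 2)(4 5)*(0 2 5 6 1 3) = (0 3)(1 5 4 6)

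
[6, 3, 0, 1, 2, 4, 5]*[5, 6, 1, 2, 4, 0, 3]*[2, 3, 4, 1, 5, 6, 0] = [1, 4, 6, 0, 3, 5, 2]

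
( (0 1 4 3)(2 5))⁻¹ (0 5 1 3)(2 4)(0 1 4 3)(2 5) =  (0 1 2 4)(3 5)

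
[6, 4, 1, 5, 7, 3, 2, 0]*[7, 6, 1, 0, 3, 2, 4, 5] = [4, 3, 6, 2, 5, 0, 1, 7]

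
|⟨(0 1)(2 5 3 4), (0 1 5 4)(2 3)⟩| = 360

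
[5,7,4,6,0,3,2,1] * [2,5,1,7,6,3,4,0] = [3,0,6,4,2,7,1,5]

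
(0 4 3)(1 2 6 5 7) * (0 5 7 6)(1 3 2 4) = (0 1 4 2)(3 5 6 7)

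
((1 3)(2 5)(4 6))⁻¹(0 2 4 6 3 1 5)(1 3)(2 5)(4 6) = (0 5 6 4 1 3 2)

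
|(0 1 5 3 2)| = 5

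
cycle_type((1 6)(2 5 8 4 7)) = 2.5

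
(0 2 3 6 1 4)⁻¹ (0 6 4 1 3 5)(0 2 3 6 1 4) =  (0 4 6 5 2 1)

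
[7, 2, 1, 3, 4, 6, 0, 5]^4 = [0, 1, 2, 3, 4, 5, 6, 7]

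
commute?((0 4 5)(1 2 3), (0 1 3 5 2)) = no:(0 4 5)(1 2 3) * (0 1 3 5 2) = (0 4 2 5 1), (0 1 3 5 2) * (0 4 5)(1 2 3) = (0 2 4 5 3)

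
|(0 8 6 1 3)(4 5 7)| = 15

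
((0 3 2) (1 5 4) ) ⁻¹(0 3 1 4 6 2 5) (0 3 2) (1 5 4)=(0 4 3 2 5 1 6) 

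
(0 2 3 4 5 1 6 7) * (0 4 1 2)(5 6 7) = (1 7 4 6 5 2 3)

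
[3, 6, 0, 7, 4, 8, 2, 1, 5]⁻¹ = [2, 7, 6, 0, 4, 8, 1, 3, 5]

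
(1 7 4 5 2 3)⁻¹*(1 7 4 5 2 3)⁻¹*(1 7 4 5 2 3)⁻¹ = (1 5)(2 7)(3 4)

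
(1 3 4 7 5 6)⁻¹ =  (1 6 5 7 4 3)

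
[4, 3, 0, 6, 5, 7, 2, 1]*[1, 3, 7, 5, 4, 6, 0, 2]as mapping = [0→4, 1→5, 2→1, 3→0, 4→6, 5→2, 6→7, 7→3]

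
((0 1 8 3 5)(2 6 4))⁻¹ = (0 5 3 8 1)(2 4 6)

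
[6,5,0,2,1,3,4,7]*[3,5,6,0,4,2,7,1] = [7,2,3,6,5,0,4,1]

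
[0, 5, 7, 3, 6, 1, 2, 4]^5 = [0, 5, 7, 3, 6, 1, 2, 4]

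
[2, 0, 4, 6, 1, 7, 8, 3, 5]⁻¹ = [1, 4, 0, 7, 2, 8, 3, 5, 6]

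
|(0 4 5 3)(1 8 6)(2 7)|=12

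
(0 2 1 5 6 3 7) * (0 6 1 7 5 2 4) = (0 4)(1 2 7 6 3 5)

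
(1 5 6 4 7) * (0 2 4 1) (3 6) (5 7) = (0 2 4 5 3 6 1 7) 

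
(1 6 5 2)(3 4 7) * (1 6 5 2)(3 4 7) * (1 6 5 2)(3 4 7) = (1 2 5 6)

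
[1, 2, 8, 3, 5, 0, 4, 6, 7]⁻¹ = [5, 0, 1, 3, 6, 4, 7, 8, 2]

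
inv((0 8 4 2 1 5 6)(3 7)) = (0 6 5 1 2 4 8)(3 7)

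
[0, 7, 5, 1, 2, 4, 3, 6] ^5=[0, 7, 4, 1, 5, 2, 3, 6] 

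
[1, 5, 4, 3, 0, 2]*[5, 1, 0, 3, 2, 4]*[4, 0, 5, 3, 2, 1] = [0, 2, 5, 3, 1, 4]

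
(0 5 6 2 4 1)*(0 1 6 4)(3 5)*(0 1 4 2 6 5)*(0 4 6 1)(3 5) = (0 5 2)(1 6)(3 4)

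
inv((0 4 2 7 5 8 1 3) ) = (0 3 1 8 5 7 2 4) 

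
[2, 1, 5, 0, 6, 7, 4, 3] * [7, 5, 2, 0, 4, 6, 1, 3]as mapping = [0→2, 1→5, 2→6, 3→7, 4→1, 5→3, 6→4, 7→0]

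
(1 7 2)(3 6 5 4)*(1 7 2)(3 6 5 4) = (1 2 7)(3 5)(4 6)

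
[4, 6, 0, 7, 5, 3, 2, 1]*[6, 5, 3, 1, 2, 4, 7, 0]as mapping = [0→2, 1→7, 2→6, 3→0, 4→4, 5→1, 6→3, 7→5]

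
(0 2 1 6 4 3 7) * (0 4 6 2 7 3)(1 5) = (0 7 4)(1 2 5)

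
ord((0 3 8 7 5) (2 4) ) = 10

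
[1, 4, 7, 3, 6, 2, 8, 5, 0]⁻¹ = [8, 0, 5, 3, 1, 7, 4, 2, 6]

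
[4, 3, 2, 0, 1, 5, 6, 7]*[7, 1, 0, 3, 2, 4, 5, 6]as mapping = [0→2, 1→3, 2→0, 3→7, 4→1, 5→4, 6→5, 7→6]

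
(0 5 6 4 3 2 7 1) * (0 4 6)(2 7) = (0 5)(1 4 3 7)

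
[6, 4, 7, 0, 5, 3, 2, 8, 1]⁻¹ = [3, 8, 6, 5, 1, 4, 0, 2, 7]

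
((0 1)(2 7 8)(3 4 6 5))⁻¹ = (0 1)(2 8 7)(3 5 6 4)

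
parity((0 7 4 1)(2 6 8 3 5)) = odd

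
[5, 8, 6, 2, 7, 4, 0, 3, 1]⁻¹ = [6, 8, 3, 7, 5, 0, 2, 4, 1]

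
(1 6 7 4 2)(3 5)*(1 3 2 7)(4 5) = (1 6)(2 3 4 7 5)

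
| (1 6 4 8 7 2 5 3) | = 8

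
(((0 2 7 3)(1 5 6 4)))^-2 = (0 7)(1 6)(2 3)(4 5)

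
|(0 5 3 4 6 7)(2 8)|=6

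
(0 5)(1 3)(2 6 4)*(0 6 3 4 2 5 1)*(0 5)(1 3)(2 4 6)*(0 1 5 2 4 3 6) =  (0 6 3 2 5 4 1)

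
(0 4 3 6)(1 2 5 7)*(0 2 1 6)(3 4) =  (0 3)(2 5 7 6)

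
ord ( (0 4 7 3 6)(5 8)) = 10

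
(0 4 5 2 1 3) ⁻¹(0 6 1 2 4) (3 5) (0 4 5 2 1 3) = (0 2) (1 5 4 6 3) 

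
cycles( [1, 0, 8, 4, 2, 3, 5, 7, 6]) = (0 1)(2 8 6 5 3 4)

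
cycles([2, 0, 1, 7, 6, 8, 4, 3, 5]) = (0 2 1)(3 7)(4 6)(5 8)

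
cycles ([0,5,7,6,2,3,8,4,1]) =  (1 5 3 6 8)(2 7 4)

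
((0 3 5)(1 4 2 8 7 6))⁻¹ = (0 5 3)(1 6 7 8 2 4)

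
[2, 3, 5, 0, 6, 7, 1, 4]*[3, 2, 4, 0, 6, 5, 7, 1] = [4, 0, 5, 3, 7, 1, 2, 6]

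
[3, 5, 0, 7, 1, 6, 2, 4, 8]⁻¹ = [2, 4, 6, 0, 7, 1, 5, 3, 8]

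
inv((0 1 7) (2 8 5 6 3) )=(0 7 1) (2 3 6 5 8) 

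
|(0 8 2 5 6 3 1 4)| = 8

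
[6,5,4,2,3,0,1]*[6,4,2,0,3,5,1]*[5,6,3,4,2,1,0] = [6,1,4,3,5,0,2]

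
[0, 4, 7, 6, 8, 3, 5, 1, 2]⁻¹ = [0, 7, 8, 5, 1, 6, 3, 2, 4]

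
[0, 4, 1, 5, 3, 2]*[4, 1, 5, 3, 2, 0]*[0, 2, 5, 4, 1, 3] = [1, 5, 2, 0, 4, 3]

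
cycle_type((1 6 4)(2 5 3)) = 3^2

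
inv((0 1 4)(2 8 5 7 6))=(0 4 1)(2 6 7 5 8)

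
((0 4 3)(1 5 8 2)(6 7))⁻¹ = (0 3 4)(1 2 8 5)(6 7)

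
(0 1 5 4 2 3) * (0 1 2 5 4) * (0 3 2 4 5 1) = (0 4 1 5 3)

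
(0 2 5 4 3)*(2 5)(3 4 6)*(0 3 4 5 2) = (0 2)(4 5 6)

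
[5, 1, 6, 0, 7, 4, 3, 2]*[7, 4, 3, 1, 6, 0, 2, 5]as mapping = [0→0, 1→4, 2→2, 3→7, 4→5, 5→6, 6→1, 7→3]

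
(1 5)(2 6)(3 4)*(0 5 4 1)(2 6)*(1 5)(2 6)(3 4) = (0 1 3 5)(2 6)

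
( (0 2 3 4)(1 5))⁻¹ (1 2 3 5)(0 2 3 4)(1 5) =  (1 5 3 4)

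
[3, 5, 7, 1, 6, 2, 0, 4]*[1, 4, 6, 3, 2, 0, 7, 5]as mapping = [0→3, 1→0, 2→5, 3→4, 4→7, 5→6, 6→1, 7→2]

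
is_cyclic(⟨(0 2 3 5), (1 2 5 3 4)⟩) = no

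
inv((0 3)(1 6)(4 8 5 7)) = (0 3)(1 6)(4 7 5 8)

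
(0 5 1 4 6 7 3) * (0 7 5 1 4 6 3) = (0 1 6 5 4 3 7)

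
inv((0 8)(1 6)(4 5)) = (0 8)(1 6)(4 5)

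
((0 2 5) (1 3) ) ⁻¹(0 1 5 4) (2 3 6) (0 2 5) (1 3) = (0 4 2 3) (1 6 5) 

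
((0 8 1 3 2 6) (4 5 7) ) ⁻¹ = (0 6 2 3 1 8) (4 7 5) 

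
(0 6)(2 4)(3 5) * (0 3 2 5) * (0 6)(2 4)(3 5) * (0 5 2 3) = (0 5 4)(2 3 6)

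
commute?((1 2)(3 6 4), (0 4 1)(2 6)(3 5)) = no:(1 2)(3 6 4)*(0 4 1)(2 6)(3 5) = (0 4 5 3 2)(1 6), (0 4 1)(2 6)(3 5)*(1 2)(3 6 4) = (0 3 5 6 1)(2 4)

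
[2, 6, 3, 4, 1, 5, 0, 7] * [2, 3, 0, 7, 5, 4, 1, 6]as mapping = [0→0, 1→1, 2→7, 3→5, 4→3, 5→4, 6→2, 7→6]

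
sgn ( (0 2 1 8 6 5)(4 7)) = 1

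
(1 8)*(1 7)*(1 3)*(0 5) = (0 5)(1 8 7 3)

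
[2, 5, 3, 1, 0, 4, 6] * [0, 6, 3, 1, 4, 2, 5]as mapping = [0→3, 1→2, 2→1, 3→6, 4→0, 5→4, 6→5]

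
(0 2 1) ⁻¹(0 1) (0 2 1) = (0 2) 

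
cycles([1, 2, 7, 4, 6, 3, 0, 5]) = (0 1 2 7 5 3 4 6) 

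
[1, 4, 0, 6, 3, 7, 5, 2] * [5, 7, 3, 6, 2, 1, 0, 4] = [7, 2, 5, 0, 6, 4, 1, 3]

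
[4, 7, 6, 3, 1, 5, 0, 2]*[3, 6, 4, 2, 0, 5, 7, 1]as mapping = [0→0, 1→1, 2→7, 3→2, 4→6, 5→5, 6→3, 7→4]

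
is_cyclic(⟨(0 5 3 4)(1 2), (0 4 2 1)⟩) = no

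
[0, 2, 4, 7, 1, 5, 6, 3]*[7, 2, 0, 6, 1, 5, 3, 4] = [7, 0, 1, 4, 2, 5, 3, 6]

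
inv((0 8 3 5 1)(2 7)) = (0 1 5 3 8)(2 7)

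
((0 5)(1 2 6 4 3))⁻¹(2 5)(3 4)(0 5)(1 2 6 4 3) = (0 6)(1 3)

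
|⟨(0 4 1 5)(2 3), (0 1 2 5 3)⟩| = 360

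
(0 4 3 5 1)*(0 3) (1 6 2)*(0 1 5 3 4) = (1 4) (2 5 6) 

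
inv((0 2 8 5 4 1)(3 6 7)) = (0 1 4 5 8 2)(3 7 6)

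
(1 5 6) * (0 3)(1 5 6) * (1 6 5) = (0 3)(1 5 6)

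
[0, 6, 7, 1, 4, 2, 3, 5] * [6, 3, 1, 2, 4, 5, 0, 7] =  [6, 0, 7, 3, 4, 1, 2, 5]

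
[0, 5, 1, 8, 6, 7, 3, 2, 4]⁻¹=[0, 2, 7, 6, 8, 1, 4, 5, 3]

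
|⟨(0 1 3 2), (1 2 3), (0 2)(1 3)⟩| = 24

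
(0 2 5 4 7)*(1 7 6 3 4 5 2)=(0 1 7)(3 4 6)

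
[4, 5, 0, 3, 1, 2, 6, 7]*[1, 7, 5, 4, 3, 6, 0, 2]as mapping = [0→3, 1→6, 2→1, 3→4, 4→7, 5→5, 6→0, 7→2]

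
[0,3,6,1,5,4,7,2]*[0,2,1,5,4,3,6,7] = [0,5,6,2,3,4,7,1]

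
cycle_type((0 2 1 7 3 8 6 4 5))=9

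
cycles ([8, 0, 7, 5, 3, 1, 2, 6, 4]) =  (0 8 4 3 5 1)(2 7 6)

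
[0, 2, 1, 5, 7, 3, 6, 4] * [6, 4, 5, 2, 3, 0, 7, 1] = [6, 5, 4, 0, 1, 2, 7, 3]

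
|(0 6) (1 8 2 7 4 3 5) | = 14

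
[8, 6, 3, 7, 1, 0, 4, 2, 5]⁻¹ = [5, 4, 7, 2, 6, 8, 1, 3, 0]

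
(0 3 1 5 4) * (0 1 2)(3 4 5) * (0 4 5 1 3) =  (0 5 1)(2 4 3)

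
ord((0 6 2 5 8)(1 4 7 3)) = 20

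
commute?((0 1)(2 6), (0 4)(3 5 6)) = no:(0 1)(2 6)*(0 4)(3 5 6) = (0 1 4)(2 3 5 6), (0 4)(3 5 6)*(0 1)(2 6) = (0 4 1)(2 6 3 5)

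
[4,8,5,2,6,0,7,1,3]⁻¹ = [5,7,3,8,0,2,4,6,1]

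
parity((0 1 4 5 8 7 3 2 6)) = even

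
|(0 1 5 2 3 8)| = 6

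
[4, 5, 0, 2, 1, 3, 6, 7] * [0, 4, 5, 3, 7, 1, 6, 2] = [7, 1, 0, 5, 4, 3, 6, 2]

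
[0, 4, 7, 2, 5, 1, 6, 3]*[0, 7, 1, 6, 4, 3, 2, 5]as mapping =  [0→0, 1→4, 2→5, 3→1, 4→3, 5→7, 6→2, 7→6]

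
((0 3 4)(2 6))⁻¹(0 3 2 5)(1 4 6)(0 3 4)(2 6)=(0 2 1)(3 4 6 5)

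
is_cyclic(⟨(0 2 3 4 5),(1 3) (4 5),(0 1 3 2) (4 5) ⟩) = no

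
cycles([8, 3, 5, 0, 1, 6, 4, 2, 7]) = (0 8 7 2 5 6 4 1 3)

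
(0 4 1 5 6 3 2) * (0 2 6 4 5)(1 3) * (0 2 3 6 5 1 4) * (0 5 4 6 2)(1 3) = (0 3 4 2 1)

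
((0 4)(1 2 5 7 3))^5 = (0 4)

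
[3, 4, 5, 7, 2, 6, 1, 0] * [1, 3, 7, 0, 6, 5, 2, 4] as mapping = [0→0, 1→6, 2→5, 3→4, 4→7, 5→2, 6→3, 7→1] 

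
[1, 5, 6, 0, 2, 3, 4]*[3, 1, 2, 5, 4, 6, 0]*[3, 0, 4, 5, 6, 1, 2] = [0, 2, 3, 5, 4, 1, 6]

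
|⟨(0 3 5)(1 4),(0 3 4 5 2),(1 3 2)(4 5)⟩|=720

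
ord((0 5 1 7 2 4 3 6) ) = 8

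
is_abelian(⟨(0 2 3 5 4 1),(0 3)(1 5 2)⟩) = no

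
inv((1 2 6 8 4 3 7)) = (1 7 3 4 8 6 2)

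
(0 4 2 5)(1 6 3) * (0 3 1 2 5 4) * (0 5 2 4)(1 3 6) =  (0 5 6 3 4 2)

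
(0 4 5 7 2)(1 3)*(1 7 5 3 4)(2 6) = (0 1 4 3 7 6 2)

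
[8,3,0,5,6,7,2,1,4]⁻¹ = [2,7,6,1,8,3,4,5,0]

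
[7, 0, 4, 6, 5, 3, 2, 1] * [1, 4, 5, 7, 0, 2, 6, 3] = [3, 1, 0, 6, 2, 7, 5, 4]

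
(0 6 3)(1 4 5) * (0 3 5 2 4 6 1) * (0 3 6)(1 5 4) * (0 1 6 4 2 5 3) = (0 3 4 5)(2 6)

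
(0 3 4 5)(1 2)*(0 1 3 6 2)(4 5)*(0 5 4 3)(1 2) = (0 6 1 5 2)(3 4)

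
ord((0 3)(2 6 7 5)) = 4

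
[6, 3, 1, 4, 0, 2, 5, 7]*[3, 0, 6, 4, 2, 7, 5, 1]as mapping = [0→5, 1→4, 2→0, 3→2, 4→3, 5→6, 6→7, 7→1]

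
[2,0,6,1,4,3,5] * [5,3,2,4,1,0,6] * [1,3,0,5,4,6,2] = [0,6,2,5,3,4,1]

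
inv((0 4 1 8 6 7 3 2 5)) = (0 5 2 3 7 6 8 1 4)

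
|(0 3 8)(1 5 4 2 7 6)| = 6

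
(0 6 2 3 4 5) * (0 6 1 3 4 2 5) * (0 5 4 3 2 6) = (0 1 2 3 6 4 5)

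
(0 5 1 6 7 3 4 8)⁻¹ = (0 8 4 3 7 6 1 5)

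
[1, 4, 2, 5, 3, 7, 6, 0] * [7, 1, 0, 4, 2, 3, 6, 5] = [1, 2, 0, 3, 4, 5, 6, 7]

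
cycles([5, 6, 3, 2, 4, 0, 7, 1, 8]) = (0 5)(1 6 7)(2 3)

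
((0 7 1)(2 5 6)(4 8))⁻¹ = (0 1 7)(2 6 5)(4 8)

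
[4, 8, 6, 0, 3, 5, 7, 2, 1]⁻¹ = [3, 8, 7, 4, 0, 5, 2, 6, 1]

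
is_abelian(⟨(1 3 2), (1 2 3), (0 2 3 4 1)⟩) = no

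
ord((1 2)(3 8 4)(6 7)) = 6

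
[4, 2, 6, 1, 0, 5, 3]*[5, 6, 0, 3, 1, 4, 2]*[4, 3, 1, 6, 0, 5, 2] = [3, 4, 1, 2, 5, 0, 6]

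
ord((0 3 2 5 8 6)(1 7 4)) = 6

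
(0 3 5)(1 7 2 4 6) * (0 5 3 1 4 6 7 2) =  (0 1 2 6 4 7)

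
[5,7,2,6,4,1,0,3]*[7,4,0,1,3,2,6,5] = [2,5,0,6,3,4,7,1]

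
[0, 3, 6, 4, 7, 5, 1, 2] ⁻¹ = [0, 6, 7, 1, 3, 5, 2, 4] 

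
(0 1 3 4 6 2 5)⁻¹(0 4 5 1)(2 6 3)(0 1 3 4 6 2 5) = (0 3 1 6)(2 4 5)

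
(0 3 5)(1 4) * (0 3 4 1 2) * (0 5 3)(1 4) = (0 1 4 2 5)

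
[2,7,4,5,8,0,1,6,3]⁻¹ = [5,6,0,8,2,3,7,1,4]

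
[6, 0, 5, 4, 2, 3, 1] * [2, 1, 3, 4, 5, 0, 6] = [6, 2, 0, 5, 3, 4, 1]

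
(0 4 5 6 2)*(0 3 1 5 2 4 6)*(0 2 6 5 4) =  (0 5 2 3 1 4 6)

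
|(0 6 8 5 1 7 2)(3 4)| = 14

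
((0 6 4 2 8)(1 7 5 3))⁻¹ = (0 8 2 4 6)(1 3 5 7)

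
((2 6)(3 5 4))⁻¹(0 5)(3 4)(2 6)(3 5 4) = (0 4)(3 5)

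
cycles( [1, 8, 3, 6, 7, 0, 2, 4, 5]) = (0 1 8 5)(2 3 6)(4 7)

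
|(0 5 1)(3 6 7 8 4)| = 15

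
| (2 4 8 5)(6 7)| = 4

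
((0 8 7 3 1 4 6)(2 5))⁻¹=(0 6 4 1 3 7 8)(2 5)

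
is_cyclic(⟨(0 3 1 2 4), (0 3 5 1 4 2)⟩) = no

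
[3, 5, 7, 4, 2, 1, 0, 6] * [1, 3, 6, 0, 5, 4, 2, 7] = [0, 4, 7, 5, 6, 3, 1, 2]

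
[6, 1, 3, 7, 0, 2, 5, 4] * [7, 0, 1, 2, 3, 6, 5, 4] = [5, 0, 2, 4, 7, 1, 6, 3]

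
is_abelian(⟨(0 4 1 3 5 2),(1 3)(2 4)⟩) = no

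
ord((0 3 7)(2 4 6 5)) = 12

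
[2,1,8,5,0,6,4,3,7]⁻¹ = [4,1,0,7,6,3,5,8,2]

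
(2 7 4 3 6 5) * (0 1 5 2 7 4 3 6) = (0 1 5 7 3)(2 4 6)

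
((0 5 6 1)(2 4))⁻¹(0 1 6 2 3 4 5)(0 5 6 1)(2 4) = (0 1 4 3 2 6 5)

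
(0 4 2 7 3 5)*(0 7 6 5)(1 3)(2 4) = (0 2 6 5 7 1 3)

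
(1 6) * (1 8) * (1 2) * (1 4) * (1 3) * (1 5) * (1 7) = (1 6 8 2 4 3 5 7)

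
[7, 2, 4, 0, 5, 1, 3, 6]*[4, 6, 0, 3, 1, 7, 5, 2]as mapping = [0→2, 1→0, 2→1, 3→4, 4→7, 5→6, 6→3, 7→5]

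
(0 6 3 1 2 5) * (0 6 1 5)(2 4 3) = (0 1 4 3 5 6 2)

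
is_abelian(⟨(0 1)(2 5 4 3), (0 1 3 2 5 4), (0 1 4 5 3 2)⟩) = no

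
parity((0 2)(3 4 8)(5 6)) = even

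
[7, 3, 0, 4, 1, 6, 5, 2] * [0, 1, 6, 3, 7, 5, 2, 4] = [4, 3, 0, 7, 1, 2, 5, 6]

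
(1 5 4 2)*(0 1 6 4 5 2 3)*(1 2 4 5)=(0 2 6 5 1 4 3) 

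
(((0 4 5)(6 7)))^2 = (0 5 4)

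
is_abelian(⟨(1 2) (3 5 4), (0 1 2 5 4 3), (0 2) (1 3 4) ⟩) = no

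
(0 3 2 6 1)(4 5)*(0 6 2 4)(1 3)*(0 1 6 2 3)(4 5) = (0 6)(1 2 3 5)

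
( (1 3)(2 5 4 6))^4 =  ()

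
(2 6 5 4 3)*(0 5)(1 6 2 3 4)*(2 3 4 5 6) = (0 6)(1 2 3 4 5)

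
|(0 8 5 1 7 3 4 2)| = 8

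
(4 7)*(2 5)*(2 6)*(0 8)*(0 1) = (0 8 1)(2 5 6)(4 7)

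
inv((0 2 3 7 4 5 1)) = (0 1 5 4 7 3 2)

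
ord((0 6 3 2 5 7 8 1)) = 8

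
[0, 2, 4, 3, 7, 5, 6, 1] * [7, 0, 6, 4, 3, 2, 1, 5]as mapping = [0→7, 1→6, 2→3, 3→4, 4→5, 5→2, 6→1, 7→0]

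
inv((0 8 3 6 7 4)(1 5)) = (0 4 7 6 3 8)(1 5)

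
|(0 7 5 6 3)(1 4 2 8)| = 20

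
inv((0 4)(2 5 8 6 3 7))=(0 4)(2 7 3 6 8 5)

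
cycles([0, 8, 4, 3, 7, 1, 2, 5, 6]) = (1 8 6 2 4 7 5)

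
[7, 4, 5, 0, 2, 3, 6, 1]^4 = [2, 3, 7, 4, 0, 1, 6, 5]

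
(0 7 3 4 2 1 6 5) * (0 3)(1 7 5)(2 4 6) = (0 5 3 6 1 2 7)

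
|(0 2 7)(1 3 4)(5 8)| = 6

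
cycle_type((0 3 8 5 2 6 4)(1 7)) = 2.7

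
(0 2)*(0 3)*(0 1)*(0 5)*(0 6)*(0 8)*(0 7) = (0 2 3 1 5 6 8 7)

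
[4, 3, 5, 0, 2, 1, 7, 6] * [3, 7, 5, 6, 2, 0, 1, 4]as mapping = [0→2, 1→6, 2→0, 3→3, 4→5, 5→7, 6→4, 7→1]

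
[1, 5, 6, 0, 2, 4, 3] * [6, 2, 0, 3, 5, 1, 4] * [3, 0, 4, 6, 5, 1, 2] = [4, 0, 5, 2, 3, 1, 6]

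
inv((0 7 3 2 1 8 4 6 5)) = (0 5 6 4 8 1 2 3 7)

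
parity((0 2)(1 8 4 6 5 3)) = even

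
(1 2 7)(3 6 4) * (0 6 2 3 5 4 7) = (0 6 7 1 3 2)(4 5)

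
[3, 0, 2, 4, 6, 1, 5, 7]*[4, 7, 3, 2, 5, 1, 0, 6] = [2, 4, 3, 5, 0, 7, 1, 6]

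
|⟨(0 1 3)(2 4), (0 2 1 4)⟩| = 120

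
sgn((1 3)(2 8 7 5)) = 1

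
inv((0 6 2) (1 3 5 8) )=(0 2 6) (1 8 5 3) 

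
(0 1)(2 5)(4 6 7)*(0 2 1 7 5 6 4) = (0 7)(1 2 6 5)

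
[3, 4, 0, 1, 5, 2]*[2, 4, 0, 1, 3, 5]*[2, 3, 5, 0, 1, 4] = [3, 0, 5, 1, 4, 2]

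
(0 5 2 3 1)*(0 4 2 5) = (1 4 2 3)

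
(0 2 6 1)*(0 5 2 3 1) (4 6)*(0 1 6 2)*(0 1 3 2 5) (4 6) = (0 2 6 3 4 5 1) 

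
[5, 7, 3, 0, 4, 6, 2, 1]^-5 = [0, 7, 2, 3, 4, 5, 6, 1]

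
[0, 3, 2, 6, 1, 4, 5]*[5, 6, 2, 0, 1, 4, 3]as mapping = [0→5, 1→0, 2→2, 3→3, 4→6, 5→1, 6→4]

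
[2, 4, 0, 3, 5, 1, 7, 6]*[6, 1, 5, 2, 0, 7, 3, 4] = [5, 0, 6, 2, 7, 1, 4, 3] 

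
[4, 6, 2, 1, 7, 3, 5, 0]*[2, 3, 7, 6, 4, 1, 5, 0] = [4, 5, 7, 3, 0, 6, 1, 2]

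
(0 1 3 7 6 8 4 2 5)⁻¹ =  (0 5 2 4 8 6 7 3 1)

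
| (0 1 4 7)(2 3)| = 4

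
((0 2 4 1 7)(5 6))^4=(0 7 1 4 2)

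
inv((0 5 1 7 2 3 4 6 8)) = (0 8 6 4 3 2 7 1 5)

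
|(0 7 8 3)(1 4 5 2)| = 4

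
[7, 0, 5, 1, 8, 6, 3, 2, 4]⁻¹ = [1, 3, 7, 6, 8, 2, 5, 0, 4]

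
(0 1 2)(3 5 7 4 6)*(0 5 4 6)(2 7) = (0 1 7 6 3 4)(2 5)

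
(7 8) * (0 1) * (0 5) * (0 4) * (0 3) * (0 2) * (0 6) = (0 1 5 4 3 2 6)(7 8)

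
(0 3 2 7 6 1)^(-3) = (0 7)(1 2)(3 6)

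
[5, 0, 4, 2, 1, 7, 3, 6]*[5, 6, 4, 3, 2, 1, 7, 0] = [1, 5, 2, 4, 6, 0, 3, 7]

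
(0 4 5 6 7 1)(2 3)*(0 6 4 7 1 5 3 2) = (0 7 5 4 3)(1 6)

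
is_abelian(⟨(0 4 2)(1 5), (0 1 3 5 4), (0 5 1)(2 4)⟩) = no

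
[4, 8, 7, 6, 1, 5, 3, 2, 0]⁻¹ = [8, 4, 7, 6, 0, 5, 3, 2, 1]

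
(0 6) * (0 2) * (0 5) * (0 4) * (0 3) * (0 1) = (0 6 2 5 4 3 1)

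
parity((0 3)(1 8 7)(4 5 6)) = odd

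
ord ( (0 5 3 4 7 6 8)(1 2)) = 14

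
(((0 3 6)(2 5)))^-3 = (2 5)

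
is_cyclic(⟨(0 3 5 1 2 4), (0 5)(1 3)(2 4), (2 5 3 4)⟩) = no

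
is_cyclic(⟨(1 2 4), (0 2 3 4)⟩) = no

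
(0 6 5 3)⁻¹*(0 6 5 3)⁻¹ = (0 5)(3 6)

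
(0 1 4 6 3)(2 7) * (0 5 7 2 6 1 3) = (0 3 5 7 6)(1 4)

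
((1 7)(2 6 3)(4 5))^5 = (1 7)(2 3 6)(4 5)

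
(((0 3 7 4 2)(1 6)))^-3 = (0 7 2 3 4)(1 6)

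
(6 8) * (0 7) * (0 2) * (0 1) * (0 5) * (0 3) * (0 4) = (0 7 2 1 5 3 4)(6 8)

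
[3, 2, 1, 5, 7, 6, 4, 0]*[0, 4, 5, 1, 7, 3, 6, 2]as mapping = [0→1, 1→5, 2→4, 3→3, 4→2, 5→6, 6→7, 7→0]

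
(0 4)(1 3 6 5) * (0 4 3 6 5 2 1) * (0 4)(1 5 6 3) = (0 1 3 6 2 5 4)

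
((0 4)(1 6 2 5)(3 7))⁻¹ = (0 4)(1 5 2 6)(3 7)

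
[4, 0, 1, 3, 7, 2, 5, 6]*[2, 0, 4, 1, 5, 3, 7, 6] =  [5, 2, 0, 1, 6, 4, 3, 7]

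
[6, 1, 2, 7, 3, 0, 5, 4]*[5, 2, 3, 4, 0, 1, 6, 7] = [6, 2, 3, 7, 4, 5, 1, 0]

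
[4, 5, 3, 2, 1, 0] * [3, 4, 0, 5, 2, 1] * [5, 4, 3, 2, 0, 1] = [3, 4, 1, 5, 0, 2]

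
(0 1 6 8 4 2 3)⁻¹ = (0 3 2 4 8 6 1)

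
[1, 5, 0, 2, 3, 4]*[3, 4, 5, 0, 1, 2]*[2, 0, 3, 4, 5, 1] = [5, 3, 4, 1, 2, 0]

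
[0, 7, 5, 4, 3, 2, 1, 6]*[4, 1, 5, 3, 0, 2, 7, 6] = [4, 6, 2, 0, 3, 5, 1, 7]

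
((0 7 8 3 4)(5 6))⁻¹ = (0 4 3 8 7)(5 6)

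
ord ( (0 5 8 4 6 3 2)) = 7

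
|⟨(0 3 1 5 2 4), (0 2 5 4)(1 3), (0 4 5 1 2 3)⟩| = 720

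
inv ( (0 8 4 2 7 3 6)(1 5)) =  (0 6 3 7 2 4 8)(1 5)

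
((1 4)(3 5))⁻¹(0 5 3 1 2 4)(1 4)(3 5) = (0 3 5 4 2 1)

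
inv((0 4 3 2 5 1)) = (0 1 5 2 3 4)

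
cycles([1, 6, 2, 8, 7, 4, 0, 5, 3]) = (0 1 6)(3 8)(4 7 5)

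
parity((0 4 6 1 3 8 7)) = even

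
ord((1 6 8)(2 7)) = 6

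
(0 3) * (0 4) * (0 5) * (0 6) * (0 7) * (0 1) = (0 3 4 5 6 7 1)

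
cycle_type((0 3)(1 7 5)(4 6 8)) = 2.3^2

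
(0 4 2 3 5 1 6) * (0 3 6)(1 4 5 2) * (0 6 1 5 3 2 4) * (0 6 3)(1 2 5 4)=(1 3)(5 6)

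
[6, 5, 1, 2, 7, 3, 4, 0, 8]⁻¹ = [7, 2, 3, 5, 6, 1, 0, 4, 8]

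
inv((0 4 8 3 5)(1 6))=(0 5 3 8 4)(1 6)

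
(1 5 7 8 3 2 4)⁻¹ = (1 4 2 3 8 7 5)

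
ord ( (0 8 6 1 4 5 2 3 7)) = 9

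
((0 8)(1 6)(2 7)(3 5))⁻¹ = (0 8)(1 6)(2 7)(3 5)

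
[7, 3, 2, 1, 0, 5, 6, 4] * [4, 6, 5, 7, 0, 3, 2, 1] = [1, 7, 5, 6, 4, 3, 2, 0]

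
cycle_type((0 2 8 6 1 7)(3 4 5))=3.6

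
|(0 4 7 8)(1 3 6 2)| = 4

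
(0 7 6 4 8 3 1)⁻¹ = (0 1 3 8 4 6 7)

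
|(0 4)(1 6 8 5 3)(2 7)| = 10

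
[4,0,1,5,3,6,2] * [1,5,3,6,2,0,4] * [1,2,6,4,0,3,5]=[6,2,3,1,5,0,4]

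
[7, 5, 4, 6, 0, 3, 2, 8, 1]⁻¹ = [4, 8, 6, 5, 2, 1, 3, 0, 7]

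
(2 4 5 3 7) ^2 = (2 5 7 4 3) 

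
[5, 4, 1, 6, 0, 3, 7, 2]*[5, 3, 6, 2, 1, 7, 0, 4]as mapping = [0→7, 1→1, 2→3, 3→0, 4→5, 5→2, 6→4, 7→6]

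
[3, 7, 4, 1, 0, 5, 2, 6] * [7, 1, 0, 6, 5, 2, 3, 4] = [6, 4, 5, 1, 7, 2, 0, 3]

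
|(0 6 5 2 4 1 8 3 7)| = 9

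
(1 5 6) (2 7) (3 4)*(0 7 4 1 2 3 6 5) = (0 7 3 1) (2 4 6) 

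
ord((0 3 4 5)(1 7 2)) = 12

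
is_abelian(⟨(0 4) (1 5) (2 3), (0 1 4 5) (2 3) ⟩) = yes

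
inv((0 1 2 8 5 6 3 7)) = (0 7 3 6 5 8 2 1)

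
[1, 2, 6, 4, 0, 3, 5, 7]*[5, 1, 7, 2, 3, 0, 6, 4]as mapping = [0→1, 1→7, 2→6, 3→3, 4→5, 5→2, 6→0, 7→4]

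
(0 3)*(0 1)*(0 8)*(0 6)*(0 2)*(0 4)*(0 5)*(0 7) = (0 3 1 8 6 2 4 5 7)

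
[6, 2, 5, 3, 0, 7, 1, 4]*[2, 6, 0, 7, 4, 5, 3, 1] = [3, 0, 5, 7, 2, 1, 6, 4]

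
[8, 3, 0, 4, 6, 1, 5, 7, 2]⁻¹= [2, 5, 8, 1, 3, 6, 4, 7, 0]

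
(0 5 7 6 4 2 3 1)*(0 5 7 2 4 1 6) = (0 7)(1 5 2 3 6)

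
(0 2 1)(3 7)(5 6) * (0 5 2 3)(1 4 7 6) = (0 3 6 2 4 7)(1 5)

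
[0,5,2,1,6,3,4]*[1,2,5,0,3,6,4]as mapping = [0→1,1→6,2→5,3→2,4→4,5→0,6→3]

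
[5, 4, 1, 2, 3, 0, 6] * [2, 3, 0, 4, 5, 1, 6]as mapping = [0→1, 1→5, 2→3, 3→0, 4→4, 5→2, 6→6]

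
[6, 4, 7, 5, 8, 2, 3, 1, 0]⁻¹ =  [8, 7, 5, 6, 1, 3, 0, 2, 4]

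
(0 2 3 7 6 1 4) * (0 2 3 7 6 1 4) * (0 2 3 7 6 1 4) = (0 7 4 3 1 2 6)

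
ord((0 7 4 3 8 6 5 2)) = 8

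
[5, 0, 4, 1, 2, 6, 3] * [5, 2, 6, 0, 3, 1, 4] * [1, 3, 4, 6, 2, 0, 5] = [3, 0, 6, 4, 5, 2, 1]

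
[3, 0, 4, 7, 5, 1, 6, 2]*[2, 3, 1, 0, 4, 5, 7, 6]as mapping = [0→0, 1→2, 2→4, 3→6, 4→5, 5→3, 6→7, 7→1]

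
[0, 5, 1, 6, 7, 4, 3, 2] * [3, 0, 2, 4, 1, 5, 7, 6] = [3, 5, 0, 7, 6, 1, 4, 2]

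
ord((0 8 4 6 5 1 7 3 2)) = 9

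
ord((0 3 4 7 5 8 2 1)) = 8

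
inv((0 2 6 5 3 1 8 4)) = (0 4 8 1 3 5 6 2)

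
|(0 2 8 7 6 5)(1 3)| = 6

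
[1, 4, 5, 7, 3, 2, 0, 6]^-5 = [1, 4, 5, 7, 3, 2, 0, 6]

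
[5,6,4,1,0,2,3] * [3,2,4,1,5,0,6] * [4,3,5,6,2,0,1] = [4,1,0,5,6,2,3] 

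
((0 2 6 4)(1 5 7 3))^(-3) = (0 2 6 4)(1 5 7 3)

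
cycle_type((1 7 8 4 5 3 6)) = 7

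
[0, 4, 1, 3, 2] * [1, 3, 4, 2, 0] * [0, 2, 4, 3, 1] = [2, 0, 3, 4, 1]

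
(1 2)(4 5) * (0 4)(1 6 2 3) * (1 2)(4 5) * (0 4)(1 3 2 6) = (0 5 4)(1 2)(3 6)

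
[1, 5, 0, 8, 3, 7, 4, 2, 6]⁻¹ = [2, 0, 7, 4, 6, 1, 8, 5, 3]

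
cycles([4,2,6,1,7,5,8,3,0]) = (0 4 7 3 1 2 6 8)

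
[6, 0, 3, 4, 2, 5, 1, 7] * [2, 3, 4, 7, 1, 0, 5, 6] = [5, 2, 7, 1, 4, 0, 3, 6]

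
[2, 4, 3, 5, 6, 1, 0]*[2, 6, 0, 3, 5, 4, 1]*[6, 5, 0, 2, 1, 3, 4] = [6, 3, 2, 1, 5, 4, 0]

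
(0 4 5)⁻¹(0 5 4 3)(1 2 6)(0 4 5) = (0 5 3 4)(1 2 6)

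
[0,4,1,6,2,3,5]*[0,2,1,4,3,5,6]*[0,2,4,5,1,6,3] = [0,5,4,3,2,1,6]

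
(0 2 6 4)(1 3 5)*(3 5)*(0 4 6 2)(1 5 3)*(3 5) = (1 5 3)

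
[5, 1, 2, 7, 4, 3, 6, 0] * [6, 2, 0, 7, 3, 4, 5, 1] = [4, 2, 0, 1, 3, 7, 5, 6]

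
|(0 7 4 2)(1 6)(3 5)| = 4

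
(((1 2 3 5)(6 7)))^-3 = (1 2 3 5)(6 7)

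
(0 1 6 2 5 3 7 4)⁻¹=(0 4 7 3 5 2 6 1)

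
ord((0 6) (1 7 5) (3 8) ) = 6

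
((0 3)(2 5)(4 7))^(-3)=(0 3)(2 5)(4 7)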